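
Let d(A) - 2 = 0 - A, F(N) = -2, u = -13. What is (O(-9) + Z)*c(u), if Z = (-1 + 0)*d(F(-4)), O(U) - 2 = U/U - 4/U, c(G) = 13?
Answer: -65/9 ≈ -7.2222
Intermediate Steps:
d(A) = 2 - A (d(A) = 2 + (0 - A) = 2 - A)
O(U) = 3 - 4/U (O(U) = 2 + (U/U - 4/U) = 2 + (1 - 4/U) = 3 - 4/U)
Z = -4 (Z = (-1 + 0)*(2 - 1*(-2)) = -(2 + 2) = -1*4 = -4)
(O(-9) + Z)*c(u) = ((3 - 4/(-9)) - 4)*13 = ((3 - 4*(-⅑)) - 4)*13 = ((3 + 4/9) - 4)*13 = (31/9 - 4)*13 = -5/9*13 = -65/9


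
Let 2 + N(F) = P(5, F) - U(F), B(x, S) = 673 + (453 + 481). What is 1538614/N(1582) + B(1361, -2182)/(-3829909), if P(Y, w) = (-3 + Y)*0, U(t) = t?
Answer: -267852461437/275753448 ≈ -971.35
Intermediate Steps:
P(Y, w) = 0
B(x, S) = 1607 (B(x, S) = 673 + 934 = 1607)
N(F) = -2 - F (N(F) = -2 + (0 - F) = -2 - F)
1538614/N(1582) + B(1361, -2182)/(-3829909) = 1538614/(-2 - 1*1582) + 1607/(-3829909) = 1538614/(-2 - 1582) + 1607*(-1/3829909) = 1538614/(-1584) - 1607/3829909 = 1538614*(-1/1584) - 1607/3829909 = -69937/72 - 1607/3829909 = -267852461437/275753448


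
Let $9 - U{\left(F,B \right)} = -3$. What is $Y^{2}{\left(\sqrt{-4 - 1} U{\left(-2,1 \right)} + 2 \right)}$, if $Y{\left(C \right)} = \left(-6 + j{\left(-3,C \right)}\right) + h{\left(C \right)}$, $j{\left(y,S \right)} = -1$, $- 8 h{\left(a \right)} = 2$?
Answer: $\frac{841}{16} \approx 52.563$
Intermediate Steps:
$h{\left(a \right)} = - \frac{1}{4}$ ($h{\left(a \right)} = \left(- \frac{1}{8}\right) 2 = - \frac{1}{4}$)
$U{\left(F,B \right)} = 12$ ($U{\left(F,B \right)} = 9 - -3 = 9 + 3 = 12$)
$Y{\left(C \right)} = - \frac{29}{4}$ ($Y{\left(C \right)} = \left(-6 - 1\right) - \frac{1}{4} = -7 - \frac{1}{4} = - \frac{29}{4}$)
$Y^{2}{\left(\sqrt{-4 - 1} U{\left(-2,1 \right)} + 2 \right)} = \left(- \frac{29}{4}\right)^{2} = \frac{841}{16}$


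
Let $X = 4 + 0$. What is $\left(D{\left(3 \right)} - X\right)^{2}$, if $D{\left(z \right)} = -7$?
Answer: $121$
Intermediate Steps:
$X = 4$
$\left(D{\left(3 \right)} - X\right)^{2} = \left(-7 - 4\right)^{2} = \left(-11\right)^{2} = 121$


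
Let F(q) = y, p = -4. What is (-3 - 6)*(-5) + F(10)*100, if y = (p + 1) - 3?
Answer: -555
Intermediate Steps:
y = -6 (y = (-4 + 1) - 3 = -3 - 3 = -6)
F(q) = -6
(-3 - 6)*(-5) + F(10)*100 = (-3 - 6)*(-5) - 6*100 = -9*(-5) - 600 = 45 - 600 = -555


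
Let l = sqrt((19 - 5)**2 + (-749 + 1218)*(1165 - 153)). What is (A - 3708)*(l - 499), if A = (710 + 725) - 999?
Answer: 1632728 - 6544*sqrt(118706) ≈ -6.2193e+5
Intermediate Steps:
A = 436 (A = 1435 - 999 = 436)
l = 2*sqrt(118706) (l = sqrt(14**2 + 469*1012) = sqrt(196 + 474628) = sqrt(474824) = 2*sqrt(118706) ≈ 689.08)
(A - 3708)*(l - 499) = (436 - 3708)*(2*sqrt(118706) - 499) = -3272*(-499 + 2*sqrt(118706)) = 1632728 - 6544*sqrt(118706)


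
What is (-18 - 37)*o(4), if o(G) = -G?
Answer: 220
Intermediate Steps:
(-18 - 37)*o(4) = (-18 - 37)*(-1*4) = -55*(-4) = 220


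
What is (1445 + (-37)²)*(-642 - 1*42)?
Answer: -1924776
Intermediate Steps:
(1445 + (-37)²)*(-642 - 1*42) = (1445 + 1369)*(-642 - 42) = 2814*(-684) = -1924776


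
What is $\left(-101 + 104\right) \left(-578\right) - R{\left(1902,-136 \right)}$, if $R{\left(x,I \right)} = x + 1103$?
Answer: $-4739$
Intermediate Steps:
$R{\left(x,I \right)} = 1103 + x$
$\left(-101 + 104\right) \left(-578\right) - R{\left(1902,-136 \right)} = \left(-101 + 104\right) \left(-578\right) - \left(1103 + 1902\right) = 3 \left(-578\right) - 3005 = -1734 - 3005 = -4739$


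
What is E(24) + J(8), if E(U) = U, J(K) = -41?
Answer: -17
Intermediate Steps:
E(24) + J(8) = 24 - 41 = -17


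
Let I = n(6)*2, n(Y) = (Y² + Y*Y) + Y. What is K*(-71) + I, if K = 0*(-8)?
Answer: 156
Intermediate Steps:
n(Y) = Y + 2*Y² (n(Y) = (Y² + Y²) + Y = 2*Y² + Y = Y + 2*Y²)
K = 0
I = 156 (I = (6*(1 + 2*6))*2 = (6*(1 + 12))*2 = (6*13)*2 = 78*2 = 156)
K*(-71) + I = 0*(-71) + 156 = 0 + 156 = 156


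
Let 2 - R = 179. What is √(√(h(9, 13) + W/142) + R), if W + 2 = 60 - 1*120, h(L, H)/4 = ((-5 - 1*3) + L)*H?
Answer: √(-892257 + 71*√259931)/71 ≈ 13.031*I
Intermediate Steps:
h(L, H) = 4*H*(-8 + L) (h(L, H) = 4*(((-5 - 1*3) + L)*H) = 4*(((-5 - 3) + L)*H) = 4*((-8 + L)*H) = 4*(H*(-8 + L)) = 4*H*(-8 + L))
W = -62 (W = -2 + (60 - 1*120) = -2 + (60 - 120) = -2 - 60 = -62)
R = -177 (R = 2 - 1*179 = 2 - 179 = -177)
√(√(h(9, 13) + W/142) + R) = √(√(4*13*(-8 + 9) - 62/142) - 177) = √(√(4*13*1 - 62*1/142) - 177) = √(√(52 - 31/71) - 177) = √(√(3661/71) - 177) = √(√259931/71 - 177) = √(-177 + √259931/71)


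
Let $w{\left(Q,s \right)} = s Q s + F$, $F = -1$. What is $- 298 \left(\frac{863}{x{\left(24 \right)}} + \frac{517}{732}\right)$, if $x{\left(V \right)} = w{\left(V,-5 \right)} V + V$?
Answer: $- \frac{100283407}{439200} \approx -228.33$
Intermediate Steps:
$w{\left(Q,s \right)} = -1 + Q s^{2}$ ($w{\left(Q,s \right)} = s Q s - 1 = Q s s - 1 = Q s^{2} - 1 = -1 + Q s^{2}$)
$x{\left(V \right)} = V + V \left(-1 + 25 V\right)$ ($x{\left(V \right)} = \left(-1 + V \left(-5\right)^{2}\right) V + V = \left(-1 + V 25\right) V + V = \left(-1 + 25 V\right) V + V = V \left(-1 + 25 V\right) + V = V + V \left(-1 + 25 V\right)$)
$- 298 \left(\frac{863}{x{\left(24 \right)}} + \frac{517}{732}\right) = - 298 \left(\frac{863}{25 \cdot 24^{2}} + \frac{517}{732}\right) = - 298 \left(\frac{863}{25 \cdot 576} + 517 \cdot \frac{1}{732}\right) = - 298 \left(\frac{863}{14400} + \frac{517}{732}\right) = \left(-298\right) \frac{673043}{878400} = - \frac{100283407}{439200}$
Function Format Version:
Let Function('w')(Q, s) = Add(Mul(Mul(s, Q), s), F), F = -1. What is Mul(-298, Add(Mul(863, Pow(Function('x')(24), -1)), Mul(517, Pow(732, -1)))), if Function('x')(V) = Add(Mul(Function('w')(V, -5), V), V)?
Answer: Rational(-100283407, 439200) ≈ -228.33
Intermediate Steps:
Function('w')(Q, s) = Add(-1, Mul(Q, Pow(s, 2))) (Function('w')(Q, s) = Add(Mul(Mul(s, Q), s), -1) = Add(Mul(Mul(Q, s), s), -1) = Add(Mul(Q, Pow(s, 2)), -1) = Add(-1, Mul(Q, Pow(s, 2))))
Function('x')(V) = Add(V, Mul(V, Add(-1, Mul(25, V)))) (Function('x')(V) = Add(Mul(Add(-1, Mul(V, Pow(-5, 2))), V), V) = Add(Mul(Add(-1, Mul(V, 25)), V), V) = Add(Mul(Add(-1, Mul(25, V)), V), V) = Add(Mul(V, Add(-1, Mul(25, V))), V) = Add(V, Mul(V, Add(-1, Mul(25, V)))))
Mul(-298, Add(Mul(863, Pow(Function('x')(24), -1)), Mul(517, Pow(732, -1)))) = Mul(-298, Add(Mul(863, Pow(Mul(25, Pow(24, 2)), -1)), Mul(517, Pow(732, -1)))) = Mul(-298, Add(Mul(863, Pow(Mul(25, 576), -1)), Mul(517, Rational(1, 732)))) = Mul(-298, Add(Mul(863, Pow(14400, -1)), Rational(517, 732))) = Mul(-298, Add(Mul(863, Rational(1, 14400)), Rational(517, 732))) = Mul(-298, Add(Rational(863, 14400), Rational(517, 732))) = Mul(-298, Rational(673043, 878400)) = Rational(-100283407, 439200)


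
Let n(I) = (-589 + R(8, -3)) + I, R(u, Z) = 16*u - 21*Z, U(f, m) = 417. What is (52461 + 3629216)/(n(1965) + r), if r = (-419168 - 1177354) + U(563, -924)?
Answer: -3681677/1594538 ≈ -2.3089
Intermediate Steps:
R(u, Z) = -21*Z + 16*u
r = -1596105 (r = (-419168 - 1177354) + 417 = -1596522 + 417 = -1596105)
n(I) = -398 + I (n(I) = (-589 + (-21*(-3) + 16*8)) + I = (-589 + (63 + 128)) + I = (-589 + 191) + I = -398 + I)
(52461 + 3629216)/(n(1965) + r) = (52461 + 3629216)/((-398 + 1965) - 1596105) = 3681677/(1567 - 1596105) = 3681677/(-1594538) = 3681677*(-1/1594538) = -3681677/1594538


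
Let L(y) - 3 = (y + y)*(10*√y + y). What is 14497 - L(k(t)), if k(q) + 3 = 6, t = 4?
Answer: 14476 - 60*√3 ≈ 14372.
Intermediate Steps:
k(q) = 3 (k(q) = -3 + 6 = 3)
L(y) = 3 + 2*y*(y + 10*√y) (L(y) = 3 + (y + y)*(10*√y + y) = 3 + (2*y)*(y + 10*√y) = 3 + 2*y*(y + 10*√y))
14497 - L(k(t)) = 14497 - (3 + 2*3² + 20*3^(3/2)) = 14497 - (3 + 2*9 + 20*(3*√3)) = 14497 - (3 + 18 + 60*√3) = 14497 - (21 + 60*√3) = 14497 + (-21 - 60*√3) = 14476 - 60*√3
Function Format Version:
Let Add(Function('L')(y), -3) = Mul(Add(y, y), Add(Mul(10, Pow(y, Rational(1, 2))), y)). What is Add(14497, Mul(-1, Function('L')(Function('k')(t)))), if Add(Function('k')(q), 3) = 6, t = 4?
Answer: Add(14476, Mul(-60, Pow(3, Rational(1, 2)))) ≈ 14372.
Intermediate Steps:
Function('k')(q) = 3 (Function('k')(q) = Add(-3, 6) = 3)
Function('L')(y) = Add(3, Mul(2, y, Add(y, Mul(10, Pow(y, Rational(1, 2)))))) (Function('L')(y) = Add(3, Mul(Add(y, y), Add(Mul(10, Pow(y, Rational(1, 2))), y))) = Add(3, Mul(Mul(2, y), Add(y, Mul(10, Pow(y, Rational(1, 2)))))) = Add(3, Mul(2, y, Add(y, Mul(10, Pow(y, Rational(1, 2)))))))
Add(14497, Mul(-1, Function('L')(Function('k')(t)))) = Add(14497, Mul(-1, Add(3, Mul(2, Pow(3, 2)), Mul(20, Pow(3, Rational(3, 2)))))) = Add(14497, Mul(-1, Add(3, Mul(2, 9), Mul(20, Mul(3, Pow(3, Rational(1, 2))))))) = Add(14497, Mul(-1, Add(3, 18, Mul(60, Pow(3, Rational(1, 2)))))) = Add(14497, Mul(-1, Add(21, Mul(60, Pow(3, Rational(1, 2)))))) = Add(14497, Add(-21, Mul(-60, Pow(3, Rational(1, 2))))) = Add(14476, Mul(-60, Pow(3, Rational(1, 2))))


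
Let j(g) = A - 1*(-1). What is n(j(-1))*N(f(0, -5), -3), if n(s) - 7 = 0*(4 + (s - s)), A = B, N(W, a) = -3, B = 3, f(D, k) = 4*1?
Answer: -21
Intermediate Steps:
f(D, k) = 4
A = 3
j(g) = 4 (j(g) = 3 - 1*(-1) = 3 + 1 = 4)
n(s) = 7 (n(s) = 7 + 0*(4 + (s - s)) = 7 + 0*(4 + 0) = 7 + 0*4 = 7 + 0 = 7)
n(j(-1))*N(f(0, -5), -3) = 7*(-3) = -21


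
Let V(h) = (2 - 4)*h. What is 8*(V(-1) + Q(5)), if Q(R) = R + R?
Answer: 96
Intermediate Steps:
V(h) = -2*h
Q(R) = 2*R
8*(V(-1) + Q(5)) = 8*(-2*(-1) + 2*5) = 8*(2 + 10) = 8*12 = 96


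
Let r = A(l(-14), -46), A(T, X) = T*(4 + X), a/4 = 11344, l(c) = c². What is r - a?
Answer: -53608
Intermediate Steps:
a = 45376 (a = 4*11344 = 45376)
r = -8232 (r = (-14)²*(4 - 46) = 196*(-42) = -8232)
r - a = -8232 - 1*45376 = -8232 - 45376 = -53608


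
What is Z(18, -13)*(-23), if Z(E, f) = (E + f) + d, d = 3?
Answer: -184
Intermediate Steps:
Z(E, f) = 3 + E + f (Z(E, f) = (E + f) + 3 = 3 + E + f)
Z(18, -13)*(-23) = (3 + 18 - 13)*(-23) = 8*(-23) = -184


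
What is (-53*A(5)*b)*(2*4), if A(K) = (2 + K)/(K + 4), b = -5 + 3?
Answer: 5936/9 ≈ 659.56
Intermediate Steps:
b = -2
A(K) = (2 + K)/(4 + K)
(-53*A(5)*b)*(2*4) = (-53*(2 + 5)/(4 + 5)*(-2))*(2*4) = -53*7/9*(-2)*8 = -53*(⅑)*7*(-2)*8 = -371*(-2)/9*8 = -53*(-14/9)*8 = (742/9)*8 = 5936/9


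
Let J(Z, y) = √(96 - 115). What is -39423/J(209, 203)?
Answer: 39423*I*√19/19 ≈ 9044.3*I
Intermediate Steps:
J(Z, y) = I*√19 (J(Z, y) = √(-19) = I*√19)
-39423/J(209, 203) = -39423*(-I*√19/19) = -(-39423)*I*√19/19 = 39423*I*√19/19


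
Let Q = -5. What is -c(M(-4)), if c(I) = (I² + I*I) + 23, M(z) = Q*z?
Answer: -823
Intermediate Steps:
M(z) = -5*z
c(I) = 23 + 2*I² (c(I) = (I² + I²) + 23 = 2*I² + 23 = 23 + 2*I²)
-c(M(-4)) = -(23 + 2*(-5*(-4))²) = -(23 + 2*20²) = -(23 + 2*400) = -(23 + 800) = -1*823 = -823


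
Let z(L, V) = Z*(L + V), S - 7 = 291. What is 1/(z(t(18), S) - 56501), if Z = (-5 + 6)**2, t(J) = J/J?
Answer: -1/56202 ≈ -1.7793e-5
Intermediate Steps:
S = 298 (S = 7 + 291 = 298)
t(J) = 1
Z = 1 (Z = 1**2 = 1)
z(L, V) = L + V (z(L, V) = 1*(L + V) = L + V)
1/(z(t(18), S) - 56501) = 1/((1 + 298) - 56501) = 1/(299 - 56501) = 1/(-56202) = -1/56202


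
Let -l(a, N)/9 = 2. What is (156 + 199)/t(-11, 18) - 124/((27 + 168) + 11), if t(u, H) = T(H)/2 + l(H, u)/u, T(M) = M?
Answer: 394961/12051 ≈ 32.774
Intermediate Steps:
l(a, N) = -18 (l(a, N) = -9*2 = -18)
t(u, H) = H/2 - 18/u
(156 + 199)/t(-11, 18) - 124/((27 + 168) + 11) = (156 + 199)/((½)*18 - 18/(-11)) - 124/((27 + 168) + 11) = 355/(9 - 18*(-1/11)) - 124/(195 + 11) = 355/(9 + 18/11) - 124/206 = 355/(117/11) - 124*1/206 = 355*(11/117) - 62/103 = 3905/117 - 62/103 = 394961/12051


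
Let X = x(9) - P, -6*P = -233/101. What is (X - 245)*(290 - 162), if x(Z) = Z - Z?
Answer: -9516992/303 ≈ -31409.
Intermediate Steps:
x(Z) = 0
P = 233/606 (P = -(-233)/(6*101) = -⅙*(-233/101) = 233/606 ≈ 0.38449)
X = -233/606 (X = 0 - 1*233/606 = 0 - 233/606 = -233/606 ≈ -0.38449)
(X - 245)*(290 - 162) = (-233/606 - 245)*(290 - 162) = -148703/606*128 = -9516992/303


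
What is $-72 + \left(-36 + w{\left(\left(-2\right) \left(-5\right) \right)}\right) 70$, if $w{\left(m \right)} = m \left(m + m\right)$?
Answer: $11408$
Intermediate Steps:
$w{\left(m \right)} = 2 m^{2}$ ($w{\left(m \right)} = m 2 m = 2 m^{2}$)
$-72 + \left(-36 + w{\left(\left(-2\right) \left(-5\right) \right)}\right) 70 = -72 + \left(-36 + 2 \left(\left(-2\right) \left(-5\right)\right)^{2}\right) 70 = -72 + \left(-36 + 2 \cdot 10^{2}\right) 70 = -72 + \left(-36 + 2 \cdot 100\right) 70 = -72 + \left(-36 + 200\right) 70 = -72 + 164 \cdot 70 = -72 + 11480 = 11408$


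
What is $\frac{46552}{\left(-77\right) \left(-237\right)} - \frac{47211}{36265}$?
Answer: $\frac{75150431}{60163635} \approx 1.2491$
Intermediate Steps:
$\frac{46552}{\left(-77\right) \left(-237\right)} - \frac{47211}{36265} = \frac{46552}{18249} - \frac{47211}{36265} = 46552 \cdot \frac{1}{18249} - \frac{47211}{36265} = \frac{4232}{1659} - \frac{47211}{36265} = \frac{75150431}{60163635}$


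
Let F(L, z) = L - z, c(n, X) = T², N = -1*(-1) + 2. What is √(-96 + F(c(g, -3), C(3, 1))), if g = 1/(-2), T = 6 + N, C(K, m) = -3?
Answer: 2*I*√3 ≈ 3.4641*I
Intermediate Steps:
N = 3 (N = 1 + 2 = 3)
T = 9 (T = 6 + 3 = 9)
g = -½ ≈ -0.50000
c(n, X) = 81 (c(n, X) = 9² = 81)
√(-96 + F(c(g, -3), C(3, 1))) = √(-96 + (81 - 1*(-3))) = √(-96 + (81 + 3)) = √(-96 + 84) = √(-12) = 2*I*√3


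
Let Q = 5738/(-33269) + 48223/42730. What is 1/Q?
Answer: 74820230/71534013 ≈ 1.0459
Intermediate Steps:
Q = 71534013/74820230 (Q = 5738*(-1/33269) + 48223*(1/42730) = -302/1751 + 48223/42730 = 71534013/74820230 ≈ 0.95608)
1/Q = 1/(71534013/74820230) = 74820230/71534013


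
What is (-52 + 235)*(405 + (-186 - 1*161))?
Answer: 10614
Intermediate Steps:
(-52 + 235)*(405 + (-186 - 1*161)) = 183*(405 + (-186 - 161)) = 183*(405 - 347) = 183*58 = 10614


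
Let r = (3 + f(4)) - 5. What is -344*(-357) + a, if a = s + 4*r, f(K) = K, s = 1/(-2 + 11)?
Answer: 1105345/9 ≈ 1.2282e+5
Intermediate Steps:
s = ⅑ (s = 1/9 = ⅑ ≈ 0.11111)
r = 2 (r = (3 + 4) - 5 = 7 - 5 = 2)
a = 73/9 (a = ⅑ + 4*2 = ⅑ + 8 = 73/9 ≈ 8.1111)
-344*(-357) + a = -344*(-357) + 73/9 = 122808 + 73/9 = 1105345/9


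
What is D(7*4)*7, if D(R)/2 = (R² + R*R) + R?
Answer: 22344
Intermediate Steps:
D(R) = 2*R + 4*R² (D(R) = 2*((R² + R*R) + R) = 2*((R² + R²) + R) = 2*(2*R² + R) = 2*(R + 2*R²) = 2*R + 4*R²)
D(7*4)*7 = (2*(7*4)*(1 + 2*(7*4)))*7 = (2*28*(1 + 2*28))*7 = (2*28*(1 + 56))*7 = (2*28*57)*7 = 3192*7 = 22344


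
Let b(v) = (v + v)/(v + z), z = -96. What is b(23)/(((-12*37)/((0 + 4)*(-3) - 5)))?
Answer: -391/16206 ≈ -0.024127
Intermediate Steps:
b(v) = 2*v/(-96 + v) (b(v) = (v + v)/(v - 96) = (2*v)/(-96 + v) = 2*v/(-96 + v))
b(23)/(((-12*37)/((0 + 4)*(-3) - 5))) = (2*23/(-96 + 23))/(((-12*37)/((0 + 4)*(-3) - 5))) = (2*23/(-73))/((-444/(4*(-3) - 5))) = (2*23*(-1/73))/((-444/(-12 - 5))) = -46/(73*((-444/(-17)))) = -46/(73*((-444*(-1/17)))) = -46/(73*444/17) = -46/73*17/444 = -391/16206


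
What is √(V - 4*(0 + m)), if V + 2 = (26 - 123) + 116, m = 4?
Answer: 1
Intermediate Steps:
V = 17 (V = -2 + ((26 - 123) + 116) = -2 + (-97 + 116) = -2 + 19 = 17)
√(V - 4*(0 + m)) = √(17 - 4*(0 + 4)) = √(17 - 4*4) = √(17 - 16) = √1 = 1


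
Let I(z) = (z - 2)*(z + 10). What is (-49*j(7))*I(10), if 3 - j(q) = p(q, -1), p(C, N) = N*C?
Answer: -78400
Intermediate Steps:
I(z) = (-2 + z)*(10 + z)
p(C, N) = C*N
j(q) = 3 + q (j(q) = 3 - q*(-1) = 3 - (-1)*q = 3 + q)
(-49*j(7))*I(10) = (-49*(3 + 7))*(-20 + 10² + 8*10) = (-49*10)*(-20 + 100 + 80) = -490*160 = -78400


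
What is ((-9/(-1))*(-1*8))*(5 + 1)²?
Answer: -2592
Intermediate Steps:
((-9/(-1))*(-1*8))*(5 + 1)² = (-9*(-1)*(-8))*6² = (9*(-8))*36 = -72*36 = -2592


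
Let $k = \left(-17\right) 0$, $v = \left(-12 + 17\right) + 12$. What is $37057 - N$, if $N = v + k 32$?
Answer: $37040$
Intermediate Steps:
$v = 17$ ($v = 5 + 12 = 17$)
$k = 0$
$N = 17$ ($N = 17 + 0 \cdot 32 = 17 + 0 = 17$)
$37057 - N = 37057 - 17 = 37040$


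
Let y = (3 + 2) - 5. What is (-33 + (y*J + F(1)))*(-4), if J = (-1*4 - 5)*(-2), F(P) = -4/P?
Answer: 148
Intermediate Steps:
y = 0 (y = 5 - 5 = 0)
J = 18 (J = (-4 - 5)*(-2) = -9*(-2) = 18)
(-33 + (y*J + F(1)))*(-4) = (-33 + (0*18 - 4/1))*(-4) = (-33 + (0 - 4*1))*(-4) = (-33 + (0 - 4))*(-4) = (-33 - 4)*(-4) = -37*(-4) = 148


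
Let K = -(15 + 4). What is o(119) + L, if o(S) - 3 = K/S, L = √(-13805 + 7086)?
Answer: 338/119 + I*√6719 ≈ 2.8403 + 81.969*I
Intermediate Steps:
K = -19 (K = -1*19 = -19)
L = I*√6719 (L = √(-6719) = I*√6719 ≈ 81.969*I)
o(S) = 3 - 19/S
o(119) + L = (3 - 19/119) + I*√6719 = 338/119 + I*√6719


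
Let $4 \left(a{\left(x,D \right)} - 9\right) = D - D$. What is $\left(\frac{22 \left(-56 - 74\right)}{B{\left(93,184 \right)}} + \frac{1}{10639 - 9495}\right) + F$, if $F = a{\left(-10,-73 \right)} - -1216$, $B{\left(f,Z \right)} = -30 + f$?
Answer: $\frac{85016423}{72072} \approx 1179.6$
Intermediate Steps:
$a{\left(x,D \right)} = 9$ ($a{\left(x,D \right)} = 9 + \frac{D - D}{4} = 9 + \frac{1}{4} \cdot 0 = 9 + 0 = 9$)
$F = 1225$ ($F = 9 - -1216 = 9 + 1216 = 1225$)
$\left(\frac{22 \left(-56 - 74\right)}{B{\left(93,184 \right)}} + \frac{1}{10639 - 9495}\right) + F = \left(\frac{22 \left(-56 - 74\right)}{-30 + 93} + \frac{1}{10639 - 9495}\right) + 1225 = \left(\frac{22 \left(-130\right)}{63} + \frac{1}{1144}\right) + 1225 = \left(\left(-2860\right) \frac{1}{63} + \frac{1}{1144}\right) + 1225 = \left(- \frac{2860}{63} + \frac{1}{1144}\right) + 1225 = - \frac{3271777}{72072} + 1225 = \frac{85016423}{72072}$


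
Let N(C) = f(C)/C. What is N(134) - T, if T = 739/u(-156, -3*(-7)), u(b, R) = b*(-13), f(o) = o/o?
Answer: -48499/135876 ≈ -0.35694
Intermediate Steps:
f(o) = 1
u(b, R) = -13*b
N(C) = 1/C
T = 739/2028 (T = 739/((-13*(-156))) = 739/2028 ≈ 0.36440)
N(134) - T = 1/134 - 1*739/2028 = 1/134 - 739/2028 = -48499/135876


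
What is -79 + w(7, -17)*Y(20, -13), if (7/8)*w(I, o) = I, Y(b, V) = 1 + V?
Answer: -175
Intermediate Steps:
w(I, o) = 8*I/7
-79 + w(7, -17)*Y(20, -13) = -79 + ((8/7)*7)*(1 - 13) = -79 + 8*(-12) = -79 - 96 = -175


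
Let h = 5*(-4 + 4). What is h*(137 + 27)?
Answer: 0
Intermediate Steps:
h = 0 (h = 5*0 = 0)
h*(137 + 27) = 0*(137 + 27) = 0*164 = 0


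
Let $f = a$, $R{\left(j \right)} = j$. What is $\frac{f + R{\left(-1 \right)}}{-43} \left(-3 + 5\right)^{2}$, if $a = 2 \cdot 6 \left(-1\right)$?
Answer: $\frac{52}{43} \approx 1.2093$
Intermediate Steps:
$a = -12$ ($a = 12 \left(-1\right) = -12$)
$f = -12$
$\frac{f + R{\left(-1 \right)}}{-43} \left(-3 + 5\right)^{2} = \frac{-12 - 1}{-43} \left(-3 + 5\right)^{2} = \left(-13\right) \left(- \frac{1}{43}\right) 2^{2} = \frac{13}{43} \cdot 4 = \frac{52}{43}$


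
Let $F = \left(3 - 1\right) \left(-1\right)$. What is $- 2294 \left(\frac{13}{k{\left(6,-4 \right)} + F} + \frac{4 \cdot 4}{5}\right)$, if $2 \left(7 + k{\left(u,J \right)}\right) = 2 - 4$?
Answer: $- \frac{21793}{5} \approx -4358.6$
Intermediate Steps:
$F = -2$ ($F = 2 \left(-1\right) = -2$)
$k{\left(u,J \right)} = -8$ ($k{\left(u,J \right)} = -7 + \frac{2 - 4}{2} = -7 + \frac{1}{2} \left(-2\right) = -7 - 1 = -8$)
$- 2294 \left(\frac{13}{k{\left(6,-4 \right)} + F} + \frac{4 \cdot 4}{5}\right) = - 2294 \left(\frac{13}{-8 - 2} + \frac{4 \cdot 4}{5}\right) = - 2294 \left(\frac{13}{-10} + 16 \cdot \frac{1}{5}\right) = - 2294 \left(13 \left(- \frac{1}{10}\right) + \frac{16}{5}\right) = - 2294 \left(- \frac{13}{10} + \frac{16}{5}\right) = \left(-2294\right) \frac{19}{10} = - \frac{21793}{5}$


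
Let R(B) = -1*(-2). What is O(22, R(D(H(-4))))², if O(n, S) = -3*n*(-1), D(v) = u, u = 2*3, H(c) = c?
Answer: 4356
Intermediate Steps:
u = 6
D(v) = 6
R(B) = 2
O(n, S) = 3*n
O(22, R(D(H(-4))))² = (3*22)² = 66² = 4356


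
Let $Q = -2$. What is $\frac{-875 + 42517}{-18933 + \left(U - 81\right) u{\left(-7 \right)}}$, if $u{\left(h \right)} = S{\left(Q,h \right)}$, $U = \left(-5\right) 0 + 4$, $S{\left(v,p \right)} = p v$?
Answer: $- \frac{41642}{20011} \approx -2.081$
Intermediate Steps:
$U = 4$ ($U = 0 + 4 = 4$)
$u{\left(h \right)} = - 2 h$ ($u{\left(h \right)} = h \left(-2\right) = - 2 h$)
$\frac{-875 + 42517}{-18933 + \left(U - 81\right) u{\left(-7 \right)}} = \frac{-875 + 42517}{-18933 + \left(4 - 81\right) \left(\left(-2\right) \left(-7\right)\right)} = \frac{41642}{-18933 - 1078} = \frac{41642}{-20011} = 41642 \left(- \frac{1}{20011}\right) = - \frac{41642}{20011}$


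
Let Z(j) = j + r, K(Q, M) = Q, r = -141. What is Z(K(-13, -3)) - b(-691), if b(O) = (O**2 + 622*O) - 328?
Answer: -47505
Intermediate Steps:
Z(j) = -141 + j (Z(j) = j - 141 = -141 + j)
b(O) = -328 + O**2 + 622*O
Z(K(-13, -3)) - b(-691) = (-141 - 13) - (-328 + (-691)**2 + 622*(-691)) = -154 - (-328 + 477481 - 429802) = -154 - 1*47351 = -154 - 47351 = -47505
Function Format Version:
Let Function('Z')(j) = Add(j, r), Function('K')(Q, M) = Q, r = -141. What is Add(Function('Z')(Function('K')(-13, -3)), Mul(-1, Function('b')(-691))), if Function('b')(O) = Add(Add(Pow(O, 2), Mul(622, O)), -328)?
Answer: -47505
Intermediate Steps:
Function('Z')(j) = Add(-141, j) (Function('Z')(j) = Add(j, -141) = Add(-141, j))
Function('b')(O) = Add(-328, Pow(O, 2), Mul(622, O))
Add(Function('Z')(Function('K')(-13, -3)), Mul(-1, Function('b')(-691))) = Add(Add(-141, -13), Mul(-1, Add(-328, Pow(-691, 2), Mul(622, -691)))) = Add(-154, Mul(-1, Add(-328, 477481, -429802))) = Add(-154, Mul(-1, 47351)) = Add(-154, -47351) = -47505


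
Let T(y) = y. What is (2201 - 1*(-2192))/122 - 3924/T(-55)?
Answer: 720343/6710 ≈ 107.35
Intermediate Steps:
(2201 - 1*(-2192))/122 - 3924/T(-55) = (2201 - 1*(-2192))/122 - 3924/(-55) = (2201 + 2192)*(1/122) - 3924*(-1/55) = 4393*(1/122) + 3924/55 = 4393/122 + 3924/55 = 720343/6710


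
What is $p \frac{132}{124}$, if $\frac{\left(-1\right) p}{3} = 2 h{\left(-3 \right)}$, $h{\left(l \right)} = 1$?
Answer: $- \frac{198}{31} \approx -6.3871$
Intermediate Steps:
$p = -6$ ($p = - 3 \cdot 2 \cdot 1 = \left(-3\right) 2 = -6$)
$p \frac{132}{124} = - 6 \cdot \frac{132}{124} = - 6 \cdot 132 \cdot \frac{1}{124} = \left(-6\right) \frac{33}{31} = - \frac{198}{31}$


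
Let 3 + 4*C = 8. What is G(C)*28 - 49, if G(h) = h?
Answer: -14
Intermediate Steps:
C = 5/4 (C = -3/4 + (1/4)*8 = -3/4 + 2 = 5/4 ≈ 1.2500)
G(C)*28 - 49 = (5/4)*28 - 49 = 35 - 49 = -14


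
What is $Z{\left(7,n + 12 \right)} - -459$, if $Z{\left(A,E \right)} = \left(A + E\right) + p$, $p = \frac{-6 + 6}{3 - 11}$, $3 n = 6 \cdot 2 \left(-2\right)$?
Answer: $470$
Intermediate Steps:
$n = -8$ ($n = \frac{6 \cdot 2 \left(-2\right)}{3} = \frac{12 \left(-2\right)}{3} = \frac{1}{3} \left(-24\right) = -8$)
$p = 0$ ($p = \frac{0}{-8} = 0 \left(- \frac{1}{8}\right) = 0$)
$Z{\left(A,E \right)} = A + E$ ($Z{\left(A,E \right)} = \left(A + E\right) + 0 = A + E$)
$Z{\left(7,n + 12 \right)} - -459 = \left(7 + \left(-8 + 12\right)\right) - -459 = \left(7 + 4\right) + 459 = 11 + 459 = 470$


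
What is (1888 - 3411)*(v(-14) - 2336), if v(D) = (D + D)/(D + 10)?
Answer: 3547067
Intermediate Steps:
v(D) = 2*D/(10 + D) (v(D) = (2*D)/(10 + D) = 2*D/(10 + D))
(1888 - 3411)*(v(-14) - 2336) = (1888 - 3411)*(2*(-14)/(10 - 14) - 2336) = -1523*(2*(-14)/(-4) - 2336) = -1523*(2*(-14)*(-¼) - 2336) = -1523*(7 - 2336) = -1523*(-2329) = 3547067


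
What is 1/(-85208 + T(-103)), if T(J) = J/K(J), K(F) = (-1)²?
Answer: -1/85311 ≈ -1.1722e-5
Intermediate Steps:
K(F) = 1
T(J) = J (T(J) = J/1 = J*1 = J)
1/(-85208 + T(-103)) = 1/(-85208 - 103) = 1/(-85311) = -1/85311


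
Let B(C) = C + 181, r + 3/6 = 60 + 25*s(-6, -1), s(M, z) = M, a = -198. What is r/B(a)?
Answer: 181/34 ≈ 5.3235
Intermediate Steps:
r = -181/2 (r = -½ + (60 + 25*(-6)) = -½ + (60 - 150) = -½ - 90 = -181/2 ≈ -90.500)
B(C) = 181 + C
r/B(a) = -181/(2*(181 - 198)) = -181/2/(-17) = -181/2*(-1/17) = 181/34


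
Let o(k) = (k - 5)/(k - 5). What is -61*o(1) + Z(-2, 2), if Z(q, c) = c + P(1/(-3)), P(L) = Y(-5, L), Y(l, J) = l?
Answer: -64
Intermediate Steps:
P(L) = -5
Z(q, c) = -5 + c (Z(q, c) = c - 5 = -5 + c)
o(k) = 1 (o(k) = (-5 + k)/(-5 + k) = 1)
-61*o(1) + Z(-2, 2) = -61*1 + (-5 + 2) = -61 - 3 = -64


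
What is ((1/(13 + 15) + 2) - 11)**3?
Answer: -15813251/21952 ≈ -720.36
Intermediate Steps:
((1/(13 + 15) + 2) - 11)**3 = ((1/28 + 2) - 11)**3 = (57/28 - 11)**3 = (-251/28)**3 = -15813251/21952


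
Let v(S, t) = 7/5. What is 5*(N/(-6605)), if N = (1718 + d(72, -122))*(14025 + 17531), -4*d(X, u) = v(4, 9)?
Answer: -271010817/6605 ≈ -41031.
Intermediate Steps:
v(S, t) = 7/5 (v(S, t) = 7*(1/5) = 7/5)
d(X, u) = -7/20 (d(X, u) = -1/4*7/5 = -7/20)
N = 271010817/5 (N = (1718 - 7/20)*(14025 + 17531) = (34353/20)*31556 = 271010817/5 ≈ 5.4202e+7)
5*(N/(-6605)) = 5*((271010817/5)/(-6605)) = 5*((271010817/5)*(-1/6605)) = 5*(-271010817/33025) = -271010817/6605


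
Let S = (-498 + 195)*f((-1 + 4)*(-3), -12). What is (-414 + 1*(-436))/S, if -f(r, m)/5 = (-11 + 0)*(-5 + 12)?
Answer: 170/23331 ≈ 0.0072864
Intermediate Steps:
f(r, m) = 385 (f(r, m) = -5*(-11 + 0)*(-5 + 12) = -(-55)*7 = -5*(-77) = 385)
S = -116655 (S = (-498 + 195)*385 = -303*385 = -116655)
(-414 + 1*(-436))/S = (-414 + 1*(-436))/(-116655) = (-414 - 436)*(-1/116655) = -850*(-1/116655) = 170/23331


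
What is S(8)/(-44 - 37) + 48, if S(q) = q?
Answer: 3880/81 ≈ 47.901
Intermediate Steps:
S(8)/(-44 - 37) + 48 = 8/(-44 - 37) + 48 = 8/(-81) + 48 = 8*(-1/81) + 48 = -8/81 + 48 = 3880/81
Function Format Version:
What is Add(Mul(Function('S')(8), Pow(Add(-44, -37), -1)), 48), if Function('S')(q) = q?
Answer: Rational(3880, 81) ≈ 47.901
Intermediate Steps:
Add(Mul(Function('S')(8), Pow(Add(-44, -37), -1)), 48) = Add(Mul(8, Pow(Add(-44, -37), -1)), 48) = Add(Mul(8, Pow(-81, -1)), 48) = Add(Mul(8, Rational(-1, 81)), 48) = Add(Rational(-8, 81), 48) = Rational(3880, 81)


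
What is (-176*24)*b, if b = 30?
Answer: -126720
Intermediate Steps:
(-176*24)*b = -176*24*30 = -4224*30 = -126720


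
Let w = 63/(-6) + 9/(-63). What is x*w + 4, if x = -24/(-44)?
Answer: -139/77 ≈ -1.8052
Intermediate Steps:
w = -149/14 (w = 63*(-1/6) + 9*(-1/63) = -21/2 - 1/7 = -149/14 ≈ -10.643)
x = 6/11 (x = -24*(-1/44) = 6/11 ≈ 0.54545)
x*w + 4 = (6/11)*(-149/14) + 4 = -447/77 + 4 = -139/77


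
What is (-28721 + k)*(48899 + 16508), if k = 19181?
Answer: -623982780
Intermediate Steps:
(-28721 + k)*(48899 + 16508) = (-28721 + 19181)*(48899 + 16508) = -9540*65407 = -623982780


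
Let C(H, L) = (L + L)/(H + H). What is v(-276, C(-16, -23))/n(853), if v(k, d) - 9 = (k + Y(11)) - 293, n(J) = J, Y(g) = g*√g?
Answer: -560/853 + 11*√11/853 ≈ -0.61374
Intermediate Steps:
Y(g) = g^(3/2)
C(H, L) = L/H (C(H, L) = (2*L)/((2*H)) = (2*L)*(1/(2*H)) = L/H)
v(k, d) = -284 + k + 11*√11 (v(k, d) = 9 + ((k + 11^(3/2)) - 293) = 9 + ((k + 11*√11) - 293) = 9 + (-293 + k + 11*√11) = -284 + k + 11*√11)
v(-276, C(-16, -23))/n(853) = (-284 - 276 + 11*√11)/853 = (-560 + 11*√11)*(1/853) = -560/853 + 11*√11/853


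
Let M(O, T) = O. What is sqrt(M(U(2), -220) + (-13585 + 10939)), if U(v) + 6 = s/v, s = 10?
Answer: I*sqrt(2647) ≈ 51.449*I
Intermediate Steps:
U(v) = -6 + 10/v
sqrt(M(U(2), -220) + (-13585 + 10939)) = sqrt((-6 + 10/2) + (-13585 + 10939)) = sqrt((-6 + 10*(1/2)) - 2646) = sqrt((-6 + 5) - 2646) = sqrt(-1 - 2646) = sqrt(-2647) = I*sqrt(2647)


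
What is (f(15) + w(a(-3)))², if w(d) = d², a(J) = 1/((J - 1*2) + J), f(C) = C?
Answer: 923521/4096 ≈ 225.47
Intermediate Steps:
a(J) = 1/(-2 + 2*J) (a(J) = 1/((J - 2) + J) = 1/((-2 + J) + J) = 1/(-2 + 2*J))
(f(15) + w(a(-3)))² = (15 + (1/(2*(-1 - 3)))²)² = (15 + ((½)/(-4))²)² = (15 + ((½)*(-¼))²)² = (15 + (-⅛)²)² = (15 + 1/64)² = (961/64)² = 923521/4096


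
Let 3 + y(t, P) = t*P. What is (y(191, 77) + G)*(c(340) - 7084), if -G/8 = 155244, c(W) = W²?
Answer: -133176043968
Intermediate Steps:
G = -1241952 (G = -8*155244 = -1241952)
y(t, P) = -3 + P*t (y(t, P) = -3 + t*P = -3 + P*t)
(y(191, 77) + G)*(c(340) - 7084) = ((-3 + 77*191) - 1241952)*(340² - 7084) = ((-3 + 14707) - 1241952)*(115600 - 7084) = (14704 - 1241952)*108516 = -1227248*108516 = -133176043968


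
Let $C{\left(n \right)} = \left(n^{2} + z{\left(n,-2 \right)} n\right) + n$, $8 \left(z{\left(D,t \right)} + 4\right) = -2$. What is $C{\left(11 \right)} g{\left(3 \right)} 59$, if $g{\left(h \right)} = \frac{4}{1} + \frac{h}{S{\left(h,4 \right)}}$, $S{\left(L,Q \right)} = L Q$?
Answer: $\frac{342023}{16} \approx 21376.0$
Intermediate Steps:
$z{\left(D,t \right)} = - \frac{17}{4}$ ($z{\left(D,t \right)} = -4 + \frac{1}{8} \left(-2\right) = -4 - \frac{1}{4} = - \frac{17}{4}$)
$g{\left(h \right)} = \frac{17}{4}$ ($g{\left(h \right)} = \frac{4}{1} + \frac{h}{h 4} = 4 \cdot 1 + \frac{h}{4 h} = 4 + h \frac{1}{4 h} = 4 + \frac{1}{4} = \frac{17}{4}$)
$C{\left(n \right)} = n^{2} - \frac{13 n}{4}$ ($C{\left(n \right)} = \left(n^{2} - \frac{17 n}{4}\right) + n = n^{2} - \frac{13 n}{4}$)
$C{\left(11 \right)} g{\left(3 \right)} 59 = \frac{1}{4} \cdot 11 \left(-13 + 4 \cdot 11\right) \frac{17}{4} \cdot 59 = \frac{1}{4} \cdot 11 \left(-13 + 44\right) \frac{17}{4} \cdot 59 = \frac{1}{4} \cdot 11 \cdot 31 \cdot \frac{17}{4} \cdot 59 = \frac{341}{4} \cdot \frac{17}{4} \cdot 59 = \frac{5797}{16} \cdot 59 = \frac{342023}{16}$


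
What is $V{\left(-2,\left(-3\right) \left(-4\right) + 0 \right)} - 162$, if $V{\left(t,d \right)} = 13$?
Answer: $-149$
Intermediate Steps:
$V{\left(-2,\left(-3\right) \left(-4\right) + 0 \right)} - 162 = 13 - 162 = -149$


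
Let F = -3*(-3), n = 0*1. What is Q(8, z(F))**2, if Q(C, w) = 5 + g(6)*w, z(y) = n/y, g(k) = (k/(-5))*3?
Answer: 25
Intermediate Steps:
n = 0
F = 9
g(k) = -3*k/5 (g(k) = (k*(-1/5))*3 = -k/5*3 = -3*k/5)
z(y) = 0 (z(y) = 0/y = 0)
Q(C, w) = 5 - 18*w/5 (Q(C, w) = 5 + (-3/5*6)*w = 5 - 18*w/5)
Q(8, z(F))**2 = (5 - 18/5*0)**2 = (5 + 0)**2 = 5**2 = 25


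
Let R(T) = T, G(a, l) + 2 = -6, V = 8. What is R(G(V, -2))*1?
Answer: -8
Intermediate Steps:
G(a, l) = -8 (G(a, l) = -2 - 6 = -8)
R(G(V, -2))*1 = -8*1 = -8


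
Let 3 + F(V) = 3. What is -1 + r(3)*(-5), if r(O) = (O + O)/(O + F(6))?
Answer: -11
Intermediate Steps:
F(V) = 0 (F(V) = -3 + 3 = 0)
r(O) = 2 (r(O) = (O + O)/(O + 0) = (2*O)/O = 2)
-1 + r(3)*(-5) = -1 + 2*(-5) = -1 - 10 = -11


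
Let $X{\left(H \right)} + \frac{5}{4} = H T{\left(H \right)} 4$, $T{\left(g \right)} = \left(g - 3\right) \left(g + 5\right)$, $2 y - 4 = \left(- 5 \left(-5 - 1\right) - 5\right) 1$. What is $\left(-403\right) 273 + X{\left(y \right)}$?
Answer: $- \frac{388055}{4} \approx -97014.0$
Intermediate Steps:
$y = \frac{29}{2}$ ($y = 2 + \frac{\left(- 5 \left(-5 - 1\right) - 5\right) 1}{2} = 2 + \frac{\left(\left(-5\right) \left(-6\right) - 5\right) 1}{2} = 2 + \frac{\left(30 - 5\right) 1}{2} = 2 + \frac{25 \cdot 1}{2} = 2 + \frac{1}{2} \cdot 25 = 2 + \frac{25}{2} = \frac{29}{2} \approx 14.5$)
$T{\left(g \right)} = \left(-3 + g\right) \left(5 + g\right)$
$X{\left(H \right)} = - \frac{5}{4} + 4 H \left(-15 + H^{2} + 2 H\right)$ ($X{\left(H \right)} = - \frac{5}{4} + H \left(-15 + H^{2} + 2 H\right) 4 = - \frac{5}{4} + 4 H \left(-15 + H^{2} + 2 H\right)$)
$\left(-403\right) 273 + X{\left(y \right)} = \left(-403\right) 273 - \left(\frac{5}{4} - 58 \left(-15 + \left(\frac{29}{2}\right)^{2} + 2 \cdot \frac{29}{2}\right)\right) = -110019 - \left(\frac{5}{4} - 58 \left(-15 + \frac{841}{4} + 29\right)\right) = -110019 - \left(\frac{5}{4} - \frac{26013}{2}\right) = -110019 + \left(- \frac{5}{4} + \frac{26013}{2}\right) = -110019 + \frac{52021}{4} = - \frac{388055}{4}$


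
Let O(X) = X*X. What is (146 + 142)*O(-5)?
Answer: 7200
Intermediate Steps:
O(X) = X²
(146 + 142)*O(-5) = (146 + 142)*(-5)² = 288*25 = 7200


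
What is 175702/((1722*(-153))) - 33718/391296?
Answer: -6469586365/8591099328 ≈ -0.75306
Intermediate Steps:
175702/((1722*(-153))) - 33718/391296 = 175702/(-263466) - 33718*1/391296 = 175702*(-1/263466) - 16859/195648 = -87851/131733 - 16859/195648 = -6469586365/8591099328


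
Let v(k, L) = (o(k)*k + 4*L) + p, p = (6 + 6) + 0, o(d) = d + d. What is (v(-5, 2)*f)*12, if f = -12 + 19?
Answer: 5880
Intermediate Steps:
o(d) = 2*d
f = 7
p = 12 (p = 12 + 0 = 12)
v(k, L) = 12 + 2*k² + 4*L (v(k, L) = ((2*k)*k + 4*L) + 12 = (2*k² + 4*L) + 12 = 12 + 2*k² + 4*L)
(v(-5, 2)*f)*12 = ((12 + 2*(-5)² + 4*2)*7)*12 = ((12 + 2*25 + 8)*7)*12 = ((12 + 50 + 8)*7)*12 = (70*7)*12 = 490*12 = 5880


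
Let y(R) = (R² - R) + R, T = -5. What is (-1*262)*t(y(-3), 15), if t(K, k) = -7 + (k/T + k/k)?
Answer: 2358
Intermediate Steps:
y(R) = R²
t(K, k) = -6 - k/5 (t(K, k) = -7 + (k/(-5) + k/k) = -7 + (k*(-⅕) + 1) = -7 + (-k/5 + 1) = -7 + (1 - k/5) = -6 - k/5)
(-1*262)*t(y(-3), 15) = (-1*262)*(-6 - ⅕*15) = -262*(-6 - 3) = -262*(-9) = 2358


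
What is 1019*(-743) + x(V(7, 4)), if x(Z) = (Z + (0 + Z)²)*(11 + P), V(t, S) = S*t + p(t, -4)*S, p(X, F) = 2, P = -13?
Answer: -759781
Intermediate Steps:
V(t, S) = 2*S + S*t (V(t, S) = S*t + 2*S = 2*S + S*t)
x(Z) = -2*Z - 2*Z² (x(Z) = (Z + (0 + Z)²)*(11 - 13) = (Z + Z²)*(-2) = -2*Z - 2*Z²)
1019*(-743) + x(V(7, 4)) = 1019*(-743) + 2*(4*(2 + 7))*(-1 - 4*(2 + 7)) = -757117 + 2*(4*9)*(-1 - 4*9) = -757117 + 2*36*(-1 - 1*36) = -757117 + 2*36*(-1 - 36) = -757117 + 2*36*(-37) = -757117 - 2664 = -759781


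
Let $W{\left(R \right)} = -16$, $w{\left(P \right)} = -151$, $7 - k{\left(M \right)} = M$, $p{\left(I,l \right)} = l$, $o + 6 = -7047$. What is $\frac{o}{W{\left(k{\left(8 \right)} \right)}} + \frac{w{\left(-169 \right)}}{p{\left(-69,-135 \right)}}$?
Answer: $\frac{954571}{2160} \approx 441.93$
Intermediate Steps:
$o = -7053$ ($o = -6 - 7047 = -7053$)
$k{\left(M \right)} = 7 - M$
$\frac{o}{W{\left(k{\left(8 \right)} \right)}} + \frac{w{\left(-169 \right)}}{p{\left(-69,-135 \right)}} = - \frac{7053}{-16} - \frac{151}{-135} = \left(-7053\right) \left(- \frac{1}{16}\right) - - \frac{151}{135} = \frac{7053}{16} + \frac{151}{135} = \frac{954571}{2160}$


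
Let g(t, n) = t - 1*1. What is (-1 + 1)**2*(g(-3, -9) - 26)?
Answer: 0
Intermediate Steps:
g(t, n) = -1 + t (g(t, n) = t - 1 = -1 + t)
(-1 + 1)**2*(g(-3, -9) - 26) = (-1 + 1)**2*((-1 - 3) - 26) = 0**2*(-4 - 26) = 0*(-30) = 0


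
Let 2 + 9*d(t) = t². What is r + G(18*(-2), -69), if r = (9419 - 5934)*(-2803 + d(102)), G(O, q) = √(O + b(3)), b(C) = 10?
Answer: -51665125/9 + I*√26 ≈ -5.7406e+6 + 5.099*I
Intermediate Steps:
d(t) = -2/9 + t²/9
G(O, q) = √(10 + O) (G(O, q) = √(O + 10) = √(10 + O))
r = -51665125/9 (r = (9419 - 5934)*(-2803 + (-2/9 + (⅑)*102²)) = 3485*(-2803 + (-2/9 + (⅑)*10404)) = 3485*(-2803 + (-2/9 + 1156)) = 3485*(-2803 + 10402/9) = 3485*(-14825/9) = -51665125/9 ≈ -5.7406e+6)
r + G(18*(-2), -69) = -51665125/9 + √(10 + 18*(-2)) = -51665125/9 + √(10 - 36) = -51665125/9 + √(-26) = -51665125/9 + I*√26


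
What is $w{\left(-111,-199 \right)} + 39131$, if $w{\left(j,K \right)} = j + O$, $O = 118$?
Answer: $39138$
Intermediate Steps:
$w{\left(j,K \right)} = 118 + j$ ($w{\left(j,K \right)} = j + 118 = 118 + j$)
$w{\left(-111,-199 \right)} + 39131 = \left(118 - 111\right) + 39131 = 7 + 39131 = 39138$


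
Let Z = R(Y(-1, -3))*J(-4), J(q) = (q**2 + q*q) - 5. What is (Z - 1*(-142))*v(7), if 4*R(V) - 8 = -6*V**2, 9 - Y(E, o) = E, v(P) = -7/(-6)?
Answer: -13489/3 ≈ -4496.3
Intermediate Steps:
v(P) = 7/6 (v(P) = -7*(-1/6) = 7/6)
Y(E, o) = 9 - E
R(V) = 2 - 3*V**2/2 (R(V) = 2 + (-6*V**2)/4 = 2 - 3*V**2/2)
J(q) = -5 + 2*q**2 (J(q) = (q**2 + q**2) - 5 = 2*q**2 - 5 = -5 + 2*q**2)
Z = -3996 (Z = (2 - 3*(9 - 1*(-1))**2/2)*(-5 + 2*(-4)**2) = (2 - 3*(9 + 1)**2/2)*(-5 + 2*16) = (2 - 3/2*10**2)*(-5 + 32) = (2 - 3/2*100)*27 = (2 - 150)*27 = -148*27 = -3996)
(Z - 1*(-142))*v(7) = (-3996 - 1*(-142))*(7/6) = (-3996 + 142)*(7/6) = -3854*7/6 = -13489/3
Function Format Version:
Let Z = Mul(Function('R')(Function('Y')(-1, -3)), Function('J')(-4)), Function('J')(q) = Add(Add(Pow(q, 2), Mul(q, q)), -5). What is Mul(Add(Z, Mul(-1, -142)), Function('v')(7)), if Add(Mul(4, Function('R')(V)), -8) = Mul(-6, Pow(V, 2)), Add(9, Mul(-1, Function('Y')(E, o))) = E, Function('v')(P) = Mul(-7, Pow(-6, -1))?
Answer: Rational(-13489, 3) ≈ -4496.3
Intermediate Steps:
Function('v')(P) = Rational(7, 6) (Function('v')(P) = Mul(-7, Rational(-1, 6)) = Rational(7, 6))
Function('Y')(E, o) = Add(9, Mul(-1, E))
Function('R')(V) = Add(2, Mul(Rational(-3, 2), Pow(V, 2))) (Function('R')(V) = Add(2, Mul(Rational(1, 4), Mul(-6, Pow(V, 2)))) = Add(2, Mul(Rational(-3, 2), Pow(V, 2))))
Function('J')(q) = Add(-5, Mul(2, Pow(q, 2))) (Function('J')(q) = Add(Add(Pow(q, 2), Pow(q, 2)), -5) = Add(Mul(2, Pow(q, 2)), -5) = Add(-5, Mul(2, Pow(q, 2))))
Z = -3996 (Z = Mul(Add(2, Mul(Rational(-3, 2), Pow(Add(9, Mul(-1, -1)), 2))), Add(-5, Mul(2, Pow(-4, 2)))) = Mul(Add(2, Mul(Rational(-3, 2), Pow(Add(9, 1), 2))), Add(-5, Mul(2, 16))) = Mul(Add(2, Mul(Rational(-3, 2), Pow(10, 2))), Add(-5, 32)) = Mul(Add(2, Mul(Rational(-3, 2), 100)), 27) = Mul(Add(2, -150), 27) = Mul(-148, 27) = -3996)
Mul(Add(Z, Mul(-1, -142)), Function('v')(7)) = Mul(Add(-3996, Mul(-1, -142)), Rational(7, 6)) = Mul(Add(-3996, 142), Rational(7, 6)) = Mul(-3854, Rational(7, 6)) = Rational(-13489, 3)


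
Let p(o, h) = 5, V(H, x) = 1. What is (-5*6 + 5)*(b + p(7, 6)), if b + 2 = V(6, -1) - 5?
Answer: 25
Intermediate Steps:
b = -6 (b = -2 + (1 - 5) = -2 - 4 = -6)
(-5*6 + 5)*(b + p(7, 6)) = (-5*6 + 5)*(-6 + 5) = (-30 + 5)*(-1) = -25*(-1) = 25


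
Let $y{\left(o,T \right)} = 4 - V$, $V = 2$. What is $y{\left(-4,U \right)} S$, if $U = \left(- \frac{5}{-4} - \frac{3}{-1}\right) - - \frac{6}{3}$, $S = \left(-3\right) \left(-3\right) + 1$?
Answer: $20$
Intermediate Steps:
$S = 10$ ($S = 9 + 1 = 10$)
$U = \frac{25}{4}$ ($U = \left(\left(-5\right) \left(- \frac{1}{4}\right) - -3\right) - \left(-6\right) \frac{1}{3} = \left(\frac{5}{4} + 3\right) - -2 = \frac{17}{4} + 2 = \frac{25}{4} \approx 6.25$)
$y{\left(o,T \right)} = 2$ ($y{\left(o,T \right)} = 4 - 2 = 2$)
$y{\left(-4,U \right)} S = 2 \cdot 10 = 20$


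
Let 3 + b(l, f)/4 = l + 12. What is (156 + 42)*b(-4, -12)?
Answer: 3960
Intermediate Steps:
b(l, f) = 36 + 4*l (b(l, f) = -12 + 4*(l + 12) = -12 + 4*(12 + l) = -12 + (48 + 4*l) = 36 + 4*l)
(156 + 42)*b(-4, -12) = (156 + 42)*(36 + 4*(-4)) = 198*(36 - 16) = 198*20 = 3960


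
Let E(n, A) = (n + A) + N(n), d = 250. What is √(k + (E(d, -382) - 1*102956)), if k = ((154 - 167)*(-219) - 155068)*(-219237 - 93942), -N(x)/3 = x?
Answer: √47672316721 ≈ 2.1834e+5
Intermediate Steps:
N(x) = -3*x
k = 47672420559 (k = (-13*(-219) - 155068)*(-313179) = (2847 - 155068)*(-313179) = -152221*(-313179) = 47672420559)
E(n, A) = A - 2*n (E(n, A) = (n + A) - 3*n = (A + n) - 3*n = A - 2*n)
√(k + (E(d, -382) - 1*102956)) = √(47672420559 + ((-382 - 2*250) - 1*102956)) = √(47672420559 + ((-382 - 500) - 102956)) = √(47672420559 + (-882 - 102956)) = √(47672420559 - 103838) = √47672316721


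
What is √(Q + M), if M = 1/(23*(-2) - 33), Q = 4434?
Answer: √27672515/79 ≈ 66.588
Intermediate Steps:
M = -1/79 (M = 1/(-46 - 33) = 1/(-79) = -1/79 ≈ -0.012658)
√(Q + M) = √(4434 - 1/79) = √(350285/79) = √27672515/79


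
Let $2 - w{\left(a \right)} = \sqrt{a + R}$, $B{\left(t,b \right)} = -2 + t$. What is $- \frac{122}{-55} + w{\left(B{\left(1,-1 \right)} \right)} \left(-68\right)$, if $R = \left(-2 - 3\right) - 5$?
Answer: $- \frac{7358}{55} + 68 i \sqrt{11} \approx -133.78 + 225.53 i$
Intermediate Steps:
$R = -10$ ($R = -5 - 5 = -10$)
$w{\left(a \right)} = 2 - \sqrt{-10 + a}$ ($w{\left(a \right)} = 2 - \sqrt{a - 10} = 2 - \sqrt{-10 + a}$)
$- \frac{122}{-55} + w{\left(B{\left(1,-1 \right)} \right)} \left(-68\right) = - \frac{122}{-55} + \left(2 - \sqrt{-10 + \left(-2 + 1\right)}\right) \left(-68\right) = \left(-122\right) \left(- \frac{1}{55}\right) + \left(2 - \sqrt{-10 - 1}\right) \left(-68\right) = \frac{122}{55} + \left(2 - \sqrt{-11}\right) \left(-68\right) = \frac{122}{55} + \left(2 - i \sqrt{11}\right) \left(-68\right) = \frac{122}{55} - \left(136 - 68 i \sqrt{11}\right) = - \frac{7358}{55} + 68 i \sqrt{11}$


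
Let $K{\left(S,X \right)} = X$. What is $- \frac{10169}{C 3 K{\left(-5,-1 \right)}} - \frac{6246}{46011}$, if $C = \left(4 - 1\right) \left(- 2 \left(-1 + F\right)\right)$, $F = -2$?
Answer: $\frac{155849525}{828198} \approx 188.18$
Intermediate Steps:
$C = 18$ ($C = \left(4 - 1\right) \left(- 2 \left(-1 - 2\right)\right) = 3 \left(\left(-2\right) \left(-3\right)\right) = 3 \cdot 6 = 18$)
$- \frac{10169}{C 3 K{\left(-5,-1 \right)}} - \frac{6246}{46011} = - \frac{10169}{18 \cdot 3 \left(-1\right)} - \frac{6246}{46011} = - \frac{10169}{54 \left(-1\right)} - \frac{2082}{15337} = - \frac{10169}{-54} - \frac{2082}{15337} = \left(-10169\right) \left(- \frac{1}{54}\right) - \frac{2082}{15337} = \frac{10169}{54} - \frac{2082}{15337} = \frac{155849525}{828198}$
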